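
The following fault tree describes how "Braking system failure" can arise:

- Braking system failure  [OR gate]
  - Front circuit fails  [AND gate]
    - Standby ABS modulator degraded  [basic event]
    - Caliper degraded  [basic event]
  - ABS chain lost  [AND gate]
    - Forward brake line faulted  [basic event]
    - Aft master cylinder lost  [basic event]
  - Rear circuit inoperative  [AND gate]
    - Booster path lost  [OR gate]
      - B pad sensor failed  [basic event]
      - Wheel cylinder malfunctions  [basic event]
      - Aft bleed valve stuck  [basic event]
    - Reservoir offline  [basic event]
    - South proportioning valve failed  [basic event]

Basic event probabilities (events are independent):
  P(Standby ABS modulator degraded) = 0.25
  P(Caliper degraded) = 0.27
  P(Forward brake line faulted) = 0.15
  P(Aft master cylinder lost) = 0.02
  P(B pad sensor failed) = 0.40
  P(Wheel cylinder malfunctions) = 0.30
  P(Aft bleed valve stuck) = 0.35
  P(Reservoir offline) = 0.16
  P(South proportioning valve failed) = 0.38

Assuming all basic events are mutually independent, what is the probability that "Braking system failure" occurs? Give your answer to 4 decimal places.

P(Front circuit fails) [AND] = 0.25 × 0.27 = 0.067500
P(ABS chain lost) [AND] = 0.15 × 0.02 = 0.003000
P(Booster path lost) [OR] = 1 − (1−0.40) × (1−0.30) × (1−0.35) = 0.727000
P(Rear circuit inoperative) [AND] = 0.727000 × 0.16 × 0.38 = 0.044202
P(Braking system failure) [OR] = 1 − (1−0.067500) × (1−0.003000) × (1−0.044202) = 0.111392
Rounded to 4 decimal places: P(Braking system failure) ≈ 0.1114.

0.1114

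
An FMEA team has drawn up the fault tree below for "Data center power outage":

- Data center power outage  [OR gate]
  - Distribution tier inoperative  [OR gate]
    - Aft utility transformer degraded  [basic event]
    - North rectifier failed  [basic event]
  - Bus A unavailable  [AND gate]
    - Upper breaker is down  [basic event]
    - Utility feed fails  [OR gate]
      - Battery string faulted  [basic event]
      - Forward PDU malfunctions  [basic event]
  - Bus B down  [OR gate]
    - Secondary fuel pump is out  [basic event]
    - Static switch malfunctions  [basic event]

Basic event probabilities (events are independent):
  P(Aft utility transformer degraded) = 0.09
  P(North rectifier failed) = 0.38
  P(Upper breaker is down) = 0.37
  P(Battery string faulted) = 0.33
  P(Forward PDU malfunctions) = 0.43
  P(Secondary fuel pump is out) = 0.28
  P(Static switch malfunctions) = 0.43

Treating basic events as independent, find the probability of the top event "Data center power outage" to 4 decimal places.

0.8214

P(Distribution tier inoperative) [OR] = 1 − (1−0.09) × (1−0.38) = 0.435800
P(Utility feed fails) [OR] = 1 − (1−0.33) × (1−0.43) = 0.618100
P(Bus A unavailable) [AND] = 0.37 × 0.618100 = 0.228697
P(Bus B down) [OR] = 1 − (1−0.28) × (1−0.43) = 0.589600
P(Data center power outage) [OR] = 1 − (1−0.435800) × (1−0.228697) × (1−0.589600) = 0.821407
Rounded to 4 decimal places: P(Data center power outage) ≈ 0.8214.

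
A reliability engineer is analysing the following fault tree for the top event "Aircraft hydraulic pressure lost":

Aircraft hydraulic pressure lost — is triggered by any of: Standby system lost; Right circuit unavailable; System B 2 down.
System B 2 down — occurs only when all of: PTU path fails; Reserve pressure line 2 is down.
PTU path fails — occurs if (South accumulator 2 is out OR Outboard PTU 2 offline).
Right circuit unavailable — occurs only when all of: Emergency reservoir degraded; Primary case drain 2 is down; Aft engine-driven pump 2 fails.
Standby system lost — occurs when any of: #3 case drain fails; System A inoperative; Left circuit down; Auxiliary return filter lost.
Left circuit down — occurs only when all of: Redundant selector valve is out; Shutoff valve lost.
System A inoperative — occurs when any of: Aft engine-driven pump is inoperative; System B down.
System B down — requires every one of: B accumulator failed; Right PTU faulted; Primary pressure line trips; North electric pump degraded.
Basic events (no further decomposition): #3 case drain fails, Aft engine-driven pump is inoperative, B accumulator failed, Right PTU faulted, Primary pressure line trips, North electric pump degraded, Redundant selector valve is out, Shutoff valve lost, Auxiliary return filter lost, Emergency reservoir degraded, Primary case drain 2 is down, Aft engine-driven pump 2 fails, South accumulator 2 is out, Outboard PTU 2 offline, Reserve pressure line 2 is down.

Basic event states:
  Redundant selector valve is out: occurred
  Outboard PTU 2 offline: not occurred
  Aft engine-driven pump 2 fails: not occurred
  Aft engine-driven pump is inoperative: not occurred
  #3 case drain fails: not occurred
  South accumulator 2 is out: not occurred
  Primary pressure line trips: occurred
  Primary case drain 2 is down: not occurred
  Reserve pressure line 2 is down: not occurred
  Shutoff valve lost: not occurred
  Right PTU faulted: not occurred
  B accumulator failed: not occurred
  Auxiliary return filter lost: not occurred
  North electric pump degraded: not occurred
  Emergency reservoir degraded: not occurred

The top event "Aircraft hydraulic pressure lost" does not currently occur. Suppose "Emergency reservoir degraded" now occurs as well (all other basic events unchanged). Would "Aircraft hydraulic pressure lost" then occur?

No

Counterfactual: set "Emergency reservoir degraded" to occurred.
System B down [AND]: B accumulator failed=not, Right PTU faulted=not, Primary pressure line trips=occurs, North electric pump degraded=not → not all inputs occur → does not occur.
System A inoperative [OR]: Aft engine-driven pump is inoperative=not, System B down=not → no input occurs → does not occur.
Left circuit down [AND]: Redundant selector valve is out=occurs, Shutoff valve lost=not → not all inputs occur → does not occur.
Standby system lost [OR]: #3 case drain fails=not, System A inoperative=not, Left circuit down=not, Auxiliary return filter lost=not → no input occurs → does not occur.
Right circuit unavailable [AND]: Emergency reservoir degraded=occurs, Primary case drain 2 is down=not, Aft engine-driven pump 2 fails=not → not all inputs occur → does not occur.
PTU path fails [OR]: South accumulator 2 is out=not, Outboard PTU 2 offline=not → no input occurs → does not occur.
System B 2 down [AND]: PTU path fails=not, Reserve pressure line 2 is down=not → not all inputs occur → does not occur.
Aircraft hydraulic pressure lost [OR]: Standby system lost=not, Right circuit unavailable=not, System B 2 down=not → no input occurs → does not occur.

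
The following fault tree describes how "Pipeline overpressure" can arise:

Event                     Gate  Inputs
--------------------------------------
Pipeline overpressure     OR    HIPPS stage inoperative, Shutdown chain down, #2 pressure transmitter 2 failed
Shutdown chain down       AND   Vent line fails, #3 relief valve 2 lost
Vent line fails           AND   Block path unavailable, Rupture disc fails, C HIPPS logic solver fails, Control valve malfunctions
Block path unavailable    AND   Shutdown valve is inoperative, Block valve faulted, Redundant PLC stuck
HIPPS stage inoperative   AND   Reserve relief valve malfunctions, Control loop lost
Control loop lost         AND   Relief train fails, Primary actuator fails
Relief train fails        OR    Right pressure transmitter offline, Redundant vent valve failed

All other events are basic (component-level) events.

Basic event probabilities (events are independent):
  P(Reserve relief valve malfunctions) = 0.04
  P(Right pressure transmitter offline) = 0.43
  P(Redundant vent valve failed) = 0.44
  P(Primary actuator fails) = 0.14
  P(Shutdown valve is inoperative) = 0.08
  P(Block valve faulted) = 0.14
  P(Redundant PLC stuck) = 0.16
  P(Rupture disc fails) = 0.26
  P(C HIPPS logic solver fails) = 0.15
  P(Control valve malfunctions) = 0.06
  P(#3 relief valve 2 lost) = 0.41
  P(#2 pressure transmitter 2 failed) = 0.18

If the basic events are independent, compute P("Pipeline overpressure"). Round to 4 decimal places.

P(Relief train fails) [OR] = 1 − (1−0.43) × (1−0.44) = 0.680800
P(Control loop lost) [AND] = 0.680800 × 0.14 = 0.095312
P(HIPPS stage inoperative) [AND] = 0.04 × 0.095312 = 0.003812
P(Block path unavailable) [AND] = 0.08 × 0.14 × 0.16 = 0.001792
P(Vent line fails) [AND] = 0.001792 × 0.26 × 0.15 × 0.06 = 0.000004
P(Shutdown chain down) [AND] = 0.000004 × 0.41 = 0.000002
P(Pipeline overpressure) [OR] = 1 − (1−0.003812) × (1−0.000002) × (1−0.18) = 0.183127
Rounded to 4 decimal places: P(Pipeline overpressure) ≈ 0.1831.

0.1831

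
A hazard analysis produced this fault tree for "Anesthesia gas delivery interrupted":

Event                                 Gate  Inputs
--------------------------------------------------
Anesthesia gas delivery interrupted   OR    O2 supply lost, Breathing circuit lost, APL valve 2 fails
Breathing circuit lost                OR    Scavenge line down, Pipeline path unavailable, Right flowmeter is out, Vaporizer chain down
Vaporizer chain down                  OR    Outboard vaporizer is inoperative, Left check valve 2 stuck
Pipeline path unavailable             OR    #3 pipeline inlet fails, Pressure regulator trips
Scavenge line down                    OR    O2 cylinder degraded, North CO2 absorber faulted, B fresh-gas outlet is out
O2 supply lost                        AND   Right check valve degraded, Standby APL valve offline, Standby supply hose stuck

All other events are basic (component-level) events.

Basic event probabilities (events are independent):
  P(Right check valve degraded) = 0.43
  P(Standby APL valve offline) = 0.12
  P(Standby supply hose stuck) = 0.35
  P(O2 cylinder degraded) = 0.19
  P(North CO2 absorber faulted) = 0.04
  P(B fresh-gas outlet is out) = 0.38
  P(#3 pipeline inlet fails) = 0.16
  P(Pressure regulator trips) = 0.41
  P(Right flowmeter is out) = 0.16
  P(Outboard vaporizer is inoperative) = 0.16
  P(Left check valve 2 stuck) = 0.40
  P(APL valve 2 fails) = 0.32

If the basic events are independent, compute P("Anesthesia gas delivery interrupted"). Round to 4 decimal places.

P(O2 supply lost) [AND] = 0.43 × 0.12 × 0.35 = 0.018060
P(Scavenge line down) [OR] = 1 − (1−0.19) × (1−0.04) × (1−0.38) = 0.517888
P(Pipeline path unavailable) [OR] = 1 − (1−0.16) × (1−0.41) = 0.504400
P(Vaporizer chain down) [OR] = 1 − (1−0.16) × (1−0.40) = 0.496000
P(Breathing circuit lost) [OR] = 1 − (1−0.517888) × (1−0.504400) × (1−0.16) × (1−0.496000) = 0.898845
P(Anesthesia gas delivery interrupted) [OR] = 1 − (1−0.018060) × (1−0.898845) × (1−0.32) = 0.932457
Rounded to 4 decimal places: P(Anesthesia gas delivery interrupted) ≈ 0.9325.

0.9325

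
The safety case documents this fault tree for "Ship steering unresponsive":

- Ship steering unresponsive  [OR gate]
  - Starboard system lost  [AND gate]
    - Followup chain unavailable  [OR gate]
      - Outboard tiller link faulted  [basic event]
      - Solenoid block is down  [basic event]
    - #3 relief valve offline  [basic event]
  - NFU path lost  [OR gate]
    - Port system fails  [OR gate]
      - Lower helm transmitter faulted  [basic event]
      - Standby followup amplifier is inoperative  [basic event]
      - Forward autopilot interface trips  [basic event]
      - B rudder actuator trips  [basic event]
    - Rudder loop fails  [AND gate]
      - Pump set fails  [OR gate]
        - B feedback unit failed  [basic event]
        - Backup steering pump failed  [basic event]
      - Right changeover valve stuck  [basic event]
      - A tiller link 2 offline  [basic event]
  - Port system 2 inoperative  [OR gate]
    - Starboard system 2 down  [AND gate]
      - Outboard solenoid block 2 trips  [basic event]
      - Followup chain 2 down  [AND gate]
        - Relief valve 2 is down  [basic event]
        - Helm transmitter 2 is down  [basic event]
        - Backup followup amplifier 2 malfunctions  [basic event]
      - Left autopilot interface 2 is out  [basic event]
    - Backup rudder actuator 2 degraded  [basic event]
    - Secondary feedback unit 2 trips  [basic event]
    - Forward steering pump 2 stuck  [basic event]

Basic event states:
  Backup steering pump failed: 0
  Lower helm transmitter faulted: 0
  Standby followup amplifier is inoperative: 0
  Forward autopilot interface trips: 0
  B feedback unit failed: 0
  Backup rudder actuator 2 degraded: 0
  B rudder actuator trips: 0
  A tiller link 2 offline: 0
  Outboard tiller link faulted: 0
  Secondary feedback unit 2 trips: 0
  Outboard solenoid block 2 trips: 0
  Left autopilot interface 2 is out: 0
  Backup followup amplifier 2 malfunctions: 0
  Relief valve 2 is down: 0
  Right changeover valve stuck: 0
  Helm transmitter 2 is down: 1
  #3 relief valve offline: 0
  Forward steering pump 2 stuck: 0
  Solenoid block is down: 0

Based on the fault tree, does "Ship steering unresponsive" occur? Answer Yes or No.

No

Followup chain unavailable [OR]: Outboard tiller link faulted=not, Solenoid block is down=not → no input occurs → does not occur.
Starboard system lost [AND]: Followup chain unavailable=not, #3 relief valve offline=not → not all inputs occur → does not occur.
Port system fails [OR]: Lower helm transmitter faulted=not, Standby followup amplifier is inoperative=not, Forward autopilot interface trips=not, B rudder actuator trips=not → no input occurs → does not occur.
Pump set fails [OR]: B feedback unit failed=not, Backup steering pump failed=not → no input occurs → does not occur.
Rudder loop fails [AND]: Pump set fails=not, Right changeover valve stuck=not, A tiller link 2 offline=not → not all inputs occur → does not occur.
NFU path lost [OR]: Port system fails=not, Rudder loop fails=not → no input occurs → does not occur.
Followup chain 2 down [AND]: Relief valve 2 is down=not, Helm transmitter 2 is down=occurs, Backup followup amplifier 2 malfunctions=not → not all inputs occur → does not occur.
Starboard system 2 down [AND]: Outboard solenoid block 2 trips=not, Followup chain 2 down=not, Left autopilot interface 2 is out=not → not all inputs occur → does not occur.
Port system 2 inoperative [OR]: Starboard system 2 down=not, Backup rudder actuator 2 degraded=not, Secondary feedback unit 2 trips=not, Forward steering pump 2 stuck=not → no input occurs → does not occur.
Ship steering unresponsive [OR]: Starboard system lost=not, NFU path lost=not, Port system 2 inoperative=not → no input occurs → does not occur.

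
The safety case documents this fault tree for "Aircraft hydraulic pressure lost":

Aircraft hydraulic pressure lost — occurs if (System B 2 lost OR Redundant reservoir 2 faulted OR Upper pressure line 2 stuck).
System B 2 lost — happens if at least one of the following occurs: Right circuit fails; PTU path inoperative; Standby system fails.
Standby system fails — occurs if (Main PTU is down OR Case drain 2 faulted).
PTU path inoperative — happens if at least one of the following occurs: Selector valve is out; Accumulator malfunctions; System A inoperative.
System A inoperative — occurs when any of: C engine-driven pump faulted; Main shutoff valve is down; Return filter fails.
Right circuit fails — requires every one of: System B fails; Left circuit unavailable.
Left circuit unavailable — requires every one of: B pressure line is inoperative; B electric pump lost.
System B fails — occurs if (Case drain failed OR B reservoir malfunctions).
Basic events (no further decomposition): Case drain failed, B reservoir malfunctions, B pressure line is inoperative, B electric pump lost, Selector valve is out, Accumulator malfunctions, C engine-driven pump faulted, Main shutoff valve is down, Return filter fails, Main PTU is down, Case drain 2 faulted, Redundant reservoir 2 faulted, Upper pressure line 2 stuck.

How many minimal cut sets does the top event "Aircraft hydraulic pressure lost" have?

System B fails [OR]: union of children's cut sets → 2 cut set(s).
Left circuit unavailable [AND]: one cut set from each child combined → 1 × 1 = 1 cut set(s).
Right circuit fails [AND]: one cut set from each child combined → 2 × 1 = 2 cut set(s).
System A inoperative [OR]: union of children's cut sets → 3 cut set(s).
PTU path inoperative [OR]: union of children's cut sets → 5 cut set(s).
Standby system fails [OR]: union of children's cut sets → 2 cut set(s).
System B 2 lost [OR]: union of children's cut sets → 9 cut set(s).
Aircraft hydraulic pressure lost [OR]: union of children's cut sets → 11 cut set(s).

11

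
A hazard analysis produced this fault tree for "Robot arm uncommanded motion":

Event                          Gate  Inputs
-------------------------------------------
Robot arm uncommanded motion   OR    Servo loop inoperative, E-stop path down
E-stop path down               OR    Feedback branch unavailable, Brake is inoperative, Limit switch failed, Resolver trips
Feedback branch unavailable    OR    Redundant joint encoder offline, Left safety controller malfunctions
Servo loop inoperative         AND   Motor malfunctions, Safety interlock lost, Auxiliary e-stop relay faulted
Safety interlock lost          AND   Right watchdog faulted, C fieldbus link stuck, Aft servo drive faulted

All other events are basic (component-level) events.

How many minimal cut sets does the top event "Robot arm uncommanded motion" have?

6

Safety interlock lost [AND]: one cut set from each child combined → 1 × 1 × 1 = 1 cut set(s).
Servo loop inoperative [AND]: one cut set from each child combined → 1 × 1 × 1 = 1 cut set(s).
Feedback branch unavailable [OR]: union of children's cut sets → 2 cut set(s).
E-stop path down [OR]: union of children's cut sets → 5 cut set(s).
Robot arm uncommanded motion [OR]: union of children's cut sets → 6 cut set(s).
Minimal cut sets: {Aft servo drive faulted, Auxiliary e-stop relay faulted, C fieldbus link stuck, Motor malfunctions, Right watchdog faulted}; {Redundant joint encoder offline}; {Left safety controller malfunctions}; {Brake is inoperative}; {Limit switch failed}; {Resolver trips}.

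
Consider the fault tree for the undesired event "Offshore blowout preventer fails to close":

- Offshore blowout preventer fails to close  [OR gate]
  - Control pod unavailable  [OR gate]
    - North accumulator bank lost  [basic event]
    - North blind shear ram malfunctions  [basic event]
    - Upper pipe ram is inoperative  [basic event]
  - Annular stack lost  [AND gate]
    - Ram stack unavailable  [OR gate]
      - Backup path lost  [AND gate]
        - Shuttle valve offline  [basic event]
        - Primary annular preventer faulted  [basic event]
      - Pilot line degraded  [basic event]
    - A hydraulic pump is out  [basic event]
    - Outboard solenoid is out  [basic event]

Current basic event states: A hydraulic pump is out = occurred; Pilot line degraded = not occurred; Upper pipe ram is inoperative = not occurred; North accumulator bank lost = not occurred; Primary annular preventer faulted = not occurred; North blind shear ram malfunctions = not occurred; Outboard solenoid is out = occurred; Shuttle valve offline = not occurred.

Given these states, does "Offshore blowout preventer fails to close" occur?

No

Control pod unavailable [OR]: North accumulator bank lost=not, North blind shear ram malfunctions=not, Upper pipe ram is inoperative=not → no input occurs → does not occur.
Backup path lost [AND]: Shuttle valve offline=not, Primary annular preventer faulted=not → not all inputs occur → does not occur.
Ram stack unavailable [OR]: Backup path lost=not, Pilot line degraded=not → no input occurs → does not occur.
Annular stack lost [AND]: Ram stack unavailable=not, A hydraulic pump is out=occurs, Outboard solenoid is out=occurs → not all inputs occur → does not occur.
Offshore blowout preventer fails to close [OR]: Control pod unavailable=not, Annular stack lost=not → no input occurs → does not occur.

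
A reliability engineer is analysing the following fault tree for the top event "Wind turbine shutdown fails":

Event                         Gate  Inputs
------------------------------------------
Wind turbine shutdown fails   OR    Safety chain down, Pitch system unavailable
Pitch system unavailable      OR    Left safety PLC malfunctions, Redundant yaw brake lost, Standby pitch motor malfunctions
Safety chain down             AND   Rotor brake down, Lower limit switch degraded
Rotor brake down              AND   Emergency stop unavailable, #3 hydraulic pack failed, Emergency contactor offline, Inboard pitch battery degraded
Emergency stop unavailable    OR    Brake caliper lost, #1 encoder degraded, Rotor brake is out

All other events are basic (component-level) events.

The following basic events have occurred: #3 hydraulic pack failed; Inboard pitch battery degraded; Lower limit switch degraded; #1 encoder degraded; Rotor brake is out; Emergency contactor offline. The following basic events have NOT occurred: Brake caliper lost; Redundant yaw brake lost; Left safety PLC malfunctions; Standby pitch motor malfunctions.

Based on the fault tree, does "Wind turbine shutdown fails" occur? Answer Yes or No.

Emergency stop unavailable [OR]: Brake caliper lost=not, #1 encoder degraded=occurs, Rotor brake is out=occurs → at least one input occurs → occurs.
Rotor brake down [AND]: Emergency stop unavailable=occurs, #3 hydraulic pack failed=occurs, Emergency contactor offline=occurs, Inboard pitch battery degraded=occurs → all inputs occur → occurs.
Safety chain down [AND]: Rotor brake down=occurs, Lower limit switch degraded=occurs → all inputs occur → occurs.
Pitch system unavailable [OR]: Left safety PLC malfunctions=not, Redundant yaw brake lost=not, Standby pitch motor malfunctions=not → no input occurs → does not occur.
Wind turbine shutdown fails [OR]: Safety chain down=occurs, Pitch system unavailable=not → at least one input occurs → occurs.

Yes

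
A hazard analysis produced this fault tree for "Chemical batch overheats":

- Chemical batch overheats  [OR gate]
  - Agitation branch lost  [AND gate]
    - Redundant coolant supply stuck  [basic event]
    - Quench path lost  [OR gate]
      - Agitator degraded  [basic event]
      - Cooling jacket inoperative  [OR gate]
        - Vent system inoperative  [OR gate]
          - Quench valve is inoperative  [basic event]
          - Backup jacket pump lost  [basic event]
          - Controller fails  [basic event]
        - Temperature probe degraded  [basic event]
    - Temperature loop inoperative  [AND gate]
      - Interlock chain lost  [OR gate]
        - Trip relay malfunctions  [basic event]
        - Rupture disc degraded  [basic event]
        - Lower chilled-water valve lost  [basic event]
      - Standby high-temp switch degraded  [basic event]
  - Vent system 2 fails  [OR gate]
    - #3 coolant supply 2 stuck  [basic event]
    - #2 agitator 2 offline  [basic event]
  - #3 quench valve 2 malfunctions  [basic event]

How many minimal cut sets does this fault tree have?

18

Vent system inoperative [OR]: union of children's cut sets → 3 cut set(s).
Cooling jacket inoperative [OR]: union of children's cut sets → 4 cut set(s).
Quench path lost [OR]: union of children's cut sets → 5 cut set(s).
Interlock chain lost [OR]: union of children's cut sets → 3 cut set(s).
Temperature loop inoperative [AND]: one cut set from each child combined → 3 × 1 = 3 cut set(s).
Agitation branch lost [AND]: one cut set from each child combined → 1 × 5 × 3 = 15 cut set(s).
Vent system 2 fails [OR]: union of children's cut sets → 2 cut set(s).
Chemical batch overheats [OR]: union of children's cut sets → 18 cut set(s).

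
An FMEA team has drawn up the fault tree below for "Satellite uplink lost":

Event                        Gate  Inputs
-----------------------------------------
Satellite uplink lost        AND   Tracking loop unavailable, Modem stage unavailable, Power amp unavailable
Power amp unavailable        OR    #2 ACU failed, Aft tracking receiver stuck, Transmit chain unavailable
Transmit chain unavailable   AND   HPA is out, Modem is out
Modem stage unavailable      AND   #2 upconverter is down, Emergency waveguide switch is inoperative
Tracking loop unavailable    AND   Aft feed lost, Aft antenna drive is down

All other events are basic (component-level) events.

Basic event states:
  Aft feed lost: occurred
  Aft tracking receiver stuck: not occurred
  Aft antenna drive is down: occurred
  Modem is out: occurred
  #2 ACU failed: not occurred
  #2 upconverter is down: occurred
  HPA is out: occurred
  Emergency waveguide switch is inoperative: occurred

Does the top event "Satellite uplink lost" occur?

Tracking loop unavailable [AND]: Aft feed lost=occurs, Aft antenna drive is down=occurs → all inputs occur → occurs.
Modem stage unavailable [AND]: #2 upconverter is down=occurs, Emergency waveguide switch is inoperative=occurs → all inputs occur → occurs.
Transmit chain unavailable [AND]: HPA is out=occurs, Modem is out=occurs → all inputs occur → occurs.
Power amp unavailable [OR]: #2 ACU failed=not, Aft tracking receiver stuck=not, Transmit chain unavailable=occurs → at least one input occurs → occurs.
Satellite uplink lost [AND]: Tracking loop unavailable=occurs, Modem stage unavailable=occurs, Power amp unavailable=occurs → all inputs occur → occurs.

Yes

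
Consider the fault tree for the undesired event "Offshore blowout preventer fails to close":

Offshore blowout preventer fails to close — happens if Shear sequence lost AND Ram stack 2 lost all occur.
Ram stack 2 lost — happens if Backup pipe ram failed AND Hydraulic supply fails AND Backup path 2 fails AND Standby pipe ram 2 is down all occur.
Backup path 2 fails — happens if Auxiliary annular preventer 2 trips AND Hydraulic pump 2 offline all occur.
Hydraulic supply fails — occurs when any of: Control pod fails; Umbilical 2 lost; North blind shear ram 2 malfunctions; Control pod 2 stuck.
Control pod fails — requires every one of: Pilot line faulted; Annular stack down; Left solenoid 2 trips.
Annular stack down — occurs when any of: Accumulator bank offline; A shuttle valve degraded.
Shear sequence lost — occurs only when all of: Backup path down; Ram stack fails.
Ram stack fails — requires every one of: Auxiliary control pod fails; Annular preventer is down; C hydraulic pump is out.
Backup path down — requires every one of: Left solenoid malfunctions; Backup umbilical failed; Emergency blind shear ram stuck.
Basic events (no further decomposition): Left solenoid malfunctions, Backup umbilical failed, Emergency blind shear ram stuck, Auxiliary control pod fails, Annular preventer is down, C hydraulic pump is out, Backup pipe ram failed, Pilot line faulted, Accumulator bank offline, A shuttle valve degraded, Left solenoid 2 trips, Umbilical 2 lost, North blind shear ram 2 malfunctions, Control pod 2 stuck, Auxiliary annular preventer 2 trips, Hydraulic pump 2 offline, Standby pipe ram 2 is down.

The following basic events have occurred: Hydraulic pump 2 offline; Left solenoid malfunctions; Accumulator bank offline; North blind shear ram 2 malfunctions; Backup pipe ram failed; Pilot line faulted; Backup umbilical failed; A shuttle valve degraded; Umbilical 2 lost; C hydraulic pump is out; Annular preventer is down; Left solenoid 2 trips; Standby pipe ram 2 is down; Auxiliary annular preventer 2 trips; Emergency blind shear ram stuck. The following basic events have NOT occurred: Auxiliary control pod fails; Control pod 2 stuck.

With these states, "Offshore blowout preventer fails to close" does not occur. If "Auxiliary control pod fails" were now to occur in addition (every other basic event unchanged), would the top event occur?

Yes

Counterfactual: set "Auxiliary control pod fails" to occurred.
Backup path down [AND]: Left solenoid malfunctions=occurs, Backup umbilical failed=occurs, Emergency blind shear ram stuck=occurs → all inputs occur → occurs.
Ram stack fails [AND]: Auxiliary control pod fails=occurs, Annular preventer is down=occurs, C hydraulic pump is out=occurs → all inputs occur → occurs.
Shear sequence lost [AND]: Backup path down=occurs, Ram stack fails=occurs → all inputs occur → occurs.
Annular stack down [OR]: Accumulator bank offline=occurs, A shuttle valve degraded=occurs → at least one input occurs → occurs.
Control pod fails [AND]: Pilot line faulted=occurs, Annular stack down=occurs, Left solenoid 2 trips=occurs → all inputs occur → occurs.
Hydraulic supply fails [OR]: Control pod fails=occurs, Umbilical 2 lost=occurs, North blind shear ram 2 malfunctions=occurs, Control pod 2 stuck=not → at least one input occurs → occurs.
Backup path 2 fails [AND]: Auxiliary annular preventer 2 trips=occurs, Hydraulic pump 2 offline=occurs → all inputs occur → occurs.
Ram stack 2 lost [AND]: Backup pipe ram failed=occurs, Hydraulic supply fails=occurs, Backup path 2 fails=occurs, Standby pipe ram 2 is down=occurs → all inputs occur → occurs.
Offshore blowout preventer fails to close [AND]: Shear sequence lost=occurs, Ram stack 2 lost=occurs → all inputs occur → occurs.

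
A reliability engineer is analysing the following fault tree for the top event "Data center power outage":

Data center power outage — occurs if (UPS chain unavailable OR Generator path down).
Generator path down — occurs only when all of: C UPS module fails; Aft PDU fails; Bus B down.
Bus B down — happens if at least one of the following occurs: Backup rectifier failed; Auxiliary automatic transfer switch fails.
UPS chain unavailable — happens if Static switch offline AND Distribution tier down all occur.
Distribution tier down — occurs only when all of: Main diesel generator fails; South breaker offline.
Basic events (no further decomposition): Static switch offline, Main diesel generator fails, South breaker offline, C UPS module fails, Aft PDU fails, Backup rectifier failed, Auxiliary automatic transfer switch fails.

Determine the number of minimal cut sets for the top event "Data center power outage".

3

Distribution tier down [AND]: one cut set from each child combined → 1 × 1 = 1 cut set(s).
UPS chain unavailable [AND]: one cut set from each child combined → 1 × 1 = 1 cut set(s).
Bus B down [OR]: union of children's cut sets → 2 cut set(s).
Generator path down [AND]: one cut set from each child combined → 1 × 1 × 2 = 2 cut set(s).
Data center power outage [OR]: union of children's cut sets → 3 cut set(s).
Minimal cut sets: {Main diesel generator fails, South breaker offline, Static switch offline}; {Aft PDU fails, Backup rectifier failed, C UPS module fails}; {Aft PDU fails, Auxiliary automatic transfer switch fails, C UPS module fails}.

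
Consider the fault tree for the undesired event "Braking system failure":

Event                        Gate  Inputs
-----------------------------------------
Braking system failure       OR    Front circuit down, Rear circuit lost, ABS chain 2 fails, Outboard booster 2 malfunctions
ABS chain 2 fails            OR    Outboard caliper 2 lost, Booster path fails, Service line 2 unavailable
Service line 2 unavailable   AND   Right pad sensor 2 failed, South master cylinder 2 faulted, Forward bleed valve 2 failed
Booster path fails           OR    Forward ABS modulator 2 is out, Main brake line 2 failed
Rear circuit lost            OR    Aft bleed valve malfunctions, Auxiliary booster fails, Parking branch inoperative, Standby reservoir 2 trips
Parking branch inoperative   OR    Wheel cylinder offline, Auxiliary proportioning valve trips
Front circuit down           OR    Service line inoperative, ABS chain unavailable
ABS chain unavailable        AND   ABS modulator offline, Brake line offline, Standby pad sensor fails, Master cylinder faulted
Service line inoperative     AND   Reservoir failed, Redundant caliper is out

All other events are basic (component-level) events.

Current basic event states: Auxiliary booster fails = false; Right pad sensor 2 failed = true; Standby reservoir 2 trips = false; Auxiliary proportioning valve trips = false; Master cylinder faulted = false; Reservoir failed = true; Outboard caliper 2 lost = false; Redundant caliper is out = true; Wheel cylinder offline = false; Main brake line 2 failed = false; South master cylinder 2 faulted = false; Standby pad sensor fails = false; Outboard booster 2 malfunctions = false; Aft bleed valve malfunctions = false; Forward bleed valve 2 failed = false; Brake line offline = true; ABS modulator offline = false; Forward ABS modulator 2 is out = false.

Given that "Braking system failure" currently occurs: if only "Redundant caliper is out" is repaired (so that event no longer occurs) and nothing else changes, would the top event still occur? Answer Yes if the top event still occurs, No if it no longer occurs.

No

Counterfactual: set "Redundant caliper is out" to not occurred.
Service line inoperative [AND]: Reservoir failed=occurs, Redundant caliper is out=not → not all inputs occur → does not occur.
ABS chain unavailable [AND]: ABS modulator offline=not, Brake line offline=occurs, Standby pad sensor fails=not, Master cylinder faulted=not → not all inputs occur → does not occur.
Front circuit down [OR]: Service line inoperative=not, ABS chain unavailable=not → no input occurs → does not occur.
Parking branch inoperative [OR]: Wheel cylinder offline=not, Auxiliary proportioning valve trips=not → no input occurs → does not occur.
Rear circuit lost [OR]: Aft bleed valve malfunctions=not, Auxiliary booster fails=not, Parking branch inoperative=not, Standby reservoir 2 trips=not → no input occurs → does not occur.
Booster path fails [OR]: Forward ABS modulator 2 is out=not, Main brake line 2 failed=not → no input occurs → does not occur.
Service line 2 unavailable [AND]: Right pad sensor 2 failed=occurs, South master cylinder 2 faulted=not, Forward bleed valve 2 failed=not → not all inputs occur → does not occur.
ABS chain 2 fails [OR]: Outboard caliper 2 lost=not, Booster path fails=not, Service line 2 unavailable=not → no input occurs → does not occur.
Braking system failure [OR]: Front circuit down=not, Rear circuit lost=not, ABS chain 2 fails=not, Outboard booster 2 malfunctions=not → no input occurs → does not occur.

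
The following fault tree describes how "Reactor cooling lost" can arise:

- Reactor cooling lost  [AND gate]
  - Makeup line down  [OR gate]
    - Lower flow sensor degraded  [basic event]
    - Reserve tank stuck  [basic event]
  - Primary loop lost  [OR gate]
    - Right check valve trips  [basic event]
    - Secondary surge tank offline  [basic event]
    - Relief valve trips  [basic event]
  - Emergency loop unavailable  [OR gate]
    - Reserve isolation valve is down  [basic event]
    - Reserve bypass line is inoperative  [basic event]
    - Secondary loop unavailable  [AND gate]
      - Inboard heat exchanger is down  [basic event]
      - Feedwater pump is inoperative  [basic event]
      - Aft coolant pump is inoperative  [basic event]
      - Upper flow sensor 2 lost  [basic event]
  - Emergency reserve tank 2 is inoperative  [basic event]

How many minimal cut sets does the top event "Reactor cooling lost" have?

18

Makeup line down [OR]: union of children's cut sets → 2 cut set(s).
Primary loop lost [OR]: union of children's cut sets → 3 cut set(s).
Secondary loop unavailable [AND]: one cut set from each child combined → 1 × 1 × 1 × 1 = 1 cut set(s).
Emergency loop unavailable [OR]: union of children's cut sets → 3 cut set(s).
Reactor cooling lost [AND]: one cut set from each child combined → 2 × 3 × 3 × 1 = 18 cut set(s).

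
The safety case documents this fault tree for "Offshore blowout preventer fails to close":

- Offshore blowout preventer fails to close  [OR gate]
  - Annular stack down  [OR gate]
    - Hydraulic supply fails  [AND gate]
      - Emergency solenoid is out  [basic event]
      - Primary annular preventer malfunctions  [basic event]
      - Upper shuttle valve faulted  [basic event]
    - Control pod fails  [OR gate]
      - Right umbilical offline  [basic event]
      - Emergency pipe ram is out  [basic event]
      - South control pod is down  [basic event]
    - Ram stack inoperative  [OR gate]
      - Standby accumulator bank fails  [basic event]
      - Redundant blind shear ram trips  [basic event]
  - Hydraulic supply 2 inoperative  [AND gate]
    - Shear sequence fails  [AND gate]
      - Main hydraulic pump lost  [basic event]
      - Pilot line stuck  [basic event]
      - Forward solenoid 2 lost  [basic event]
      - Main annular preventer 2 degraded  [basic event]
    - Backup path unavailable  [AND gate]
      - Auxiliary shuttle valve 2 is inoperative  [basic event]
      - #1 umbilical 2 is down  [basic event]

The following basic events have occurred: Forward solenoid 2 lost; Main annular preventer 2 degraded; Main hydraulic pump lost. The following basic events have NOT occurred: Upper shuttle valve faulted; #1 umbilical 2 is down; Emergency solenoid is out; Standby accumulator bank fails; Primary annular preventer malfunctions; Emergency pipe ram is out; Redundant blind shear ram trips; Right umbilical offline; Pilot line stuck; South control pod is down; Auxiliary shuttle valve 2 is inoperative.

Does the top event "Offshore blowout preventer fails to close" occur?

No

Hydraulic supply fails [AND]: Emergency solenoid is out=not, Primary annular preventer malfunctions=not, Upper shuttle valve faulted=not → not all inputs occur → does not occur.
Control pod fails [OR]: Right umbilical offline=not, Emergency pipe ram is out=not, South control pod is down=not → no input occurs → does not occur.
Ram stack inoperative [OR]: Standby accumulator bank fails=not, Redundant blind shear ram trips=not → no input occurs → does not occur.
Annular stack down [OR]: Hydraulic supply fails=not, Control pod fails=not, Ram stack inoperative=not → no input occurs → does not occur.
Shear sequence fails [AND]: Main hydraulic pump lost=occurs, Pilot line stuck=not, Forward solenoid 2 lost=occurs, Main annular preventer 2 degraded=occurs → not all inputs occur → does not occur.
Backup path unavailable [AND]: Auxiliary shuttle valve 2 is inoperative=not, #1 umbilical 2 is down=not → not all inputs occur → does not occur.
Hydraulic supply 2 inoperative [AND]: Shear sequence fails=not, Backup path unavailable=not → not all inputs occur → does not occur.
Offshore blowout preventer fails to close [OR]: Annular stack down=not, Hydraulic supply 2 inoperative=not → no input occurs → does not occur.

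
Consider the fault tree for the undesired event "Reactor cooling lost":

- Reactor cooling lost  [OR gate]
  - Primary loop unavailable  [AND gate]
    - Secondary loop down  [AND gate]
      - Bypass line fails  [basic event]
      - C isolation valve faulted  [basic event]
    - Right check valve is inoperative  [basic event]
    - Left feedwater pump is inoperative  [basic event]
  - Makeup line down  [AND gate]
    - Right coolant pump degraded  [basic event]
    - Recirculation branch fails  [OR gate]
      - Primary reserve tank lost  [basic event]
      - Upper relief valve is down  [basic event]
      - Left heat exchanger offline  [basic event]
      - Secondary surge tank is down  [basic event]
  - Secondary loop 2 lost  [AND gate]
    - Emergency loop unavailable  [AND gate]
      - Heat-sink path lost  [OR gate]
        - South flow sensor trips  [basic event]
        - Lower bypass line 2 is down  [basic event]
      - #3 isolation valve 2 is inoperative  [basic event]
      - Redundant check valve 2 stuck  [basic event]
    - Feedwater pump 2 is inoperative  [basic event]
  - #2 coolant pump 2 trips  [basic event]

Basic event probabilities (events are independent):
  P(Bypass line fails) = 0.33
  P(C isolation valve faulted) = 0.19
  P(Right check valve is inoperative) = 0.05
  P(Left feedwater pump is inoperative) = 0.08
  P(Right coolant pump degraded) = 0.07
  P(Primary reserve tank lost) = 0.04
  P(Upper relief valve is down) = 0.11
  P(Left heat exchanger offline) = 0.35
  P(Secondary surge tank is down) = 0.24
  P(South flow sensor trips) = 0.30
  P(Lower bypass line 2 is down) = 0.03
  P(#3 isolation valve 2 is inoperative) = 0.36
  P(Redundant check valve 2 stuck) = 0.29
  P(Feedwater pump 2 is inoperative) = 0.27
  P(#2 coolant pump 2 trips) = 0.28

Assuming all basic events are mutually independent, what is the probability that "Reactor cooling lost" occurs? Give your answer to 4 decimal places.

0.3156

P(Secondary loop down) [AND] = 0.33 × 0.19 = 0.062700
P(Primary loop unavailable) [AND] = 0.062700 × 0.05 × 0.08 = 0.000251
P(Recirculation branch fails) [OR] = 1 − (1−0.04) × (1−0.11) × (1−0.35) × (1−0.24) = 0.577926
P(Makeup line down) [AND] = 0.07 × 0.577926 = 0.040455
P(Heat-sink path lost) [OR] = 1 − (1−0.30) × (1−0.03) = 0.321000
P(Emergency loop unavailable) [AND] = 0.321000 × 0.36 × 0.29 = 0.033512
P(Secondary loop 2 lost) [AND] = 0.033512 × 0.27 = 0.009048
P(Reactor cooling lost) [OR] = 1 − (1−0.000251) × (1−0.040455) × (1−0.009048) × (1−0.28) = 0.315550
Rounded to 4 decimal places: P(Reactor cooling lost) ≈ 0.3156.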